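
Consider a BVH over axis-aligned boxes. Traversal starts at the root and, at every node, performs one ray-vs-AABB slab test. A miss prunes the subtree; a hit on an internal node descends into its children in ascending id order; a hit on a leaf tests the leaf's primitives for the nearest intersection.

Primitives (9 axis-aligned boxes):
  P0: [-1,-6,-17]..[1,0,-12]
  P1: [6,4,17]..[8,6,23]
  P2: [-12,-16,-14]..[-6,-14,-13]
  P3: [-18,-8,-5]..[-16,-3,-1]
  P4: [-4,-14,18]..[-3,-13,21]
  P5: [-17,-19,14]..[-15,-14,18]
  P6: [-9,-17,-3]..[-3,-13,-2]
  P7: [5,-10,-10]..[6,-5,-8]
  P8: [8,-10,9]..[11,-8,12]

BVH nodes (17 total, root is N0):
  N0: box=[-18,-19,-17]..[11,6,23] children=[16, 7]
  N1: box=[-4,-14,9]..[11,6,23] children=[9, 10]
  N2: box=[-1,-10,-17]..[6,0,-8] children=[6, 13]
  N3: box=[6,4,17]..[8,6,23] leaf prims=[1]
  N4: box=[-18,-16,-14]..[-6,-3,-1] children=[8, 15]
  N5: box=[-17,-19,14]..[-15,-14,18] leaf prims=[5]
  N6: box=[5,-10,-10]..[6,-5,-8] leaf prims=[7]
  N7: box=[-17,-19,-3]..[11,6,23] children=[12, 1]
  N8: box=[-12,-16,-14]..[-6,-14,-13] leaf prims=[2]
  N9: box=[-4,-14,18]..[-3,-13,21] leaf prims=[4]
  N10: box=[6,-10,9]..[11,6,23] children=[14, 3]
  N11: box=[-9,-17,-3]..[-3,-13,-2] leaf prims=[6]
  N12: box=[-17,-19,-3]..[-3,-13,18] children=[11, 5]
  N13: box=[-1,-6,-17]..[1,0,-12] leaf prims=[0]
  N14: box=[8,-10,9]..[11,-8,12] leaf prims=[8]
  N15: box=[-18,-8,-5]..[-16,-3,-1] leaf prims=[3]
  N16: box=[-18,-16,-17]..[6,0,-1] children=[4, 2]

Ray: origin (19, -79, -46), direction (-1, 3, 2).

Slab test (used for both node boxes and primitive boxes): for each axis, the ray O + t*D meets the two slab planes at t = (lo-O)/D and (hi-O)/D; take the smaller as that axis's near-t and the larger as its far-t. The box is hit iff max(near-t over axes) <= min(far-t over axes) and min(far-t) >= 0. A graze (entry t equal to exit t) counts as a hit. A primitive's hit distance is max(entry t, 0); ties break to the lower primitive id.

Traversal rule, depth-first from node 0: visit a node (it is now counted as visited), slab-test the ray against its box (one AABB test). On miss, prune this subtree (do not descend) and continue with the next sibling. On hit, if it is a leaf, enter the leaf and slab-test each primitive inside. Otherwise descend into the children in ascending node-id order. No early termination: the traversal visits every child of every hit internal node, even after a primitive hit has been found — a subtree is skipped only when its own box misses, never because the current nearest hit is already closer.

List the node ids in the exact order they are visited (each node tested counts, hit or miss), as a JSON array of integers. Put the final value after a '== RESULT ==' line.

Trace the traversal:
N0 x:[8,37] y:[20,85/3] z:[29/2,69/2] -> hit [20,85/3], descend [7, 16]
  N7 x:[8,36] y:[20,85/3] z:[43/2,69/2] -> hit [43/2,85/3], descend [1, 12]
    N1 x:[8,23] y:[65/3,85/3] z:[55/2,69/2] -> miss, prune
    N12 x:[22,36] y:[20,22] z:[43/2,32] -> hit [22,22], descend [5, 11]
      N5 x:[34,36] y:[20,65/3] z:[30,32] -> miss, prune
      N11 x:[22,28] y:[62/3,22] z:[43/2,22] -> hit [22,22] leaf, test {P6@t=22}
  N16 x:[13,37] y:[21,79/3] z:[29/2,45/2] -> hit [21,45/2], descend [2, 4]
    N2 x:[13,20] y:[23,79/3] z:[29/2,19] -> miss, prune
    N4 x:[25,37] y:[21,76/3] z:[16,45/2] -> miss, prune

Summary -> nodes [0, 7, 1, 12, 5, 11, 16, 2, 4]; box-tests=9; leaf-entries=1; first=P6

== RESULT ==
[0, 7, 1, 12, 5, 11, 16, 2, 4]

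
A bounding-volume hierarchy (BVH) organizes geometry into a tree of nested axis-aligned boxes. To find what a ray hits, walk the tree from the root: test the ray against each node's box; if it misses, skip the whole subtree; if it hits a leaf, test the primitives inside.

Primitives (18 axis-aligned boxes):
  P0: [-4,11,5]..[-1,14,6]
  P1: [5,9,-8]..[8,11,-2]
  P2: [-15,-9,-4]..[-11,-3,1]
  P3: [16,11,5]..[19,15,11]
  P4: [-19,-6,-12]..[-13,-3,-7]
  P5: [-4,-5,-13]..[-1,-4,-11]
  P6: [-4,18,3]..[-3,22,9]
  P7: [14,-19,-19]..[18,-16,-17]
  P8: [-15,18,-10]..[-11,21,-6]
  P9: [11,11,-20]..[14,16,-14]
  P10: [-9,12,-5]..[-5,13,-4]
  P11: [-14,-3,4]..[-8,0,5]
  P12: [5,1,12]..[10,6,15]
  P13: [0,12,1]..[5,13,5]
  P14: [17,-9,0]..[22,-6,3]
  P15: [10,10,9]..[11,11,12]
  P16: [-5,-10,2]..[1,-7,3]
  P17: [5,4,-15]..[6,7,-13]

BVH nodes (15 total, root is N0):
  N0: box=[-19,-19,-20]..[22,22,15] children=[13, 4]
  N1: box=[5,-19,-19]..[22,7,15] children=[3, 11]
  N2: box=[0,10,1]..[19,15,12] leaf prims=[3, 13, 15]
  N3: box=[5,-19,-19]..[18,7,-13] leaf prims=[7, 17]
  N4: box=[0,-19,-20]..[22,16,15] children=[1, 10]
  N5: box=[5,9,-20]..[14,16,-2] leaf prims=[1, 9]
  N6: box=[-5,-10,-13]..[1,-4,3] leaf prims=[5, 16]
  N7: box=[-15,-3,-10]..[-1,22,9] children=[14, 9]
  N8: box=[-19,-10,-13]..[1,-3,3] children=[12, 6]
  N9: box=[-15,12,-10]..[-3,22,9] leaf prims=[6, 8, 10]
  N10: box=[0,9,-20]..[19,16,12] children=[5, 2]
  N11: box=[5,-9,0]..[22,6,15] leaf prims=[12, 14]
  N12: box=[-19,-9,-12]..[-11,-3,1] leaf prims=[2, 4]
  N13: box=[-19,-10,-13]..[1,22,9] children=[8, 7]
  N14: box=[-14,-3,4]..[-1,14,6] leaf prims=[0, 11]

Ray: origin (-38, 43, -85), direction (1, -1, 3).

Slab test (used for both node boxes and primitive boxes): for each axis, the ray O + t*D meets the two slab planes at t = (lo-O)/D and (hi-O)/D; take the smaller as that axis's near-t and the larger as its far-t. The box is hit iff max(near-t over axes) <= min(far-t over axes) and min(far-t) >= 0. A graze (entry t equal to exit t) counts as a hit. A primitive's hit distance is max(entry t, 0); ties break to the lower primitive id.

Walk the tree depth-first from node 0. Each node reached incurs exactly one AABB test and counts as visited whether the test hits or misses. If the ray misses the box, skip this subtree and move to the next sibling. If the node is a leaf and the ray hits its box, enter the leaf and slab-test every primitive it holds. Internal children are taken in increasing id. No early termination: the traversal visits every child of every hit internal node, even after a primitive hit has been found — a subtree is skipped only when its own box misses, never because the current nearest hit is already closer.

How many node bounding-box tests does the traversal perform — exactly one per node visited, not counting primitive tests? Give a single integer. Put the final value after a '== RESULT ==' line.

Walk:
N0 x:[19,60] y:[21,62] z:[65/3,100/3] -> hit [65/3,100/3], descend [4, 13]
  N4 x:[38,60] y:[27,62] z:[65/3,100/3] -> miss, prune
  N13 x:[19,39] y:[21,53] z:[24,94/3] -> hit [24,94/3], descend [7, 8]
    N7 x:[23,37] y:[21,46] z:[25,94/3] -> hit [25,94/3], descend [9, 14]
      N9 x:[23,35] y:[21,31] z:[25,94/3] -> hit [25,31] leaf, test {P6(miss), P8@t=25, P10(miss)}
      N14 x:[24,37] y:[29,46] z:[89/3,91/3] -> hit [89/3,91/3] leaf, test {P0(miss), P11(miss)}
    N8 x:[19,39] y:[46,53] z:[24,88/3] -> miss, prune

Visited [0, 4, 13, 7, 9, 14, 8]. Tests: 7 box, 2 leaf. Nearest: P8.

== RESULT ==
7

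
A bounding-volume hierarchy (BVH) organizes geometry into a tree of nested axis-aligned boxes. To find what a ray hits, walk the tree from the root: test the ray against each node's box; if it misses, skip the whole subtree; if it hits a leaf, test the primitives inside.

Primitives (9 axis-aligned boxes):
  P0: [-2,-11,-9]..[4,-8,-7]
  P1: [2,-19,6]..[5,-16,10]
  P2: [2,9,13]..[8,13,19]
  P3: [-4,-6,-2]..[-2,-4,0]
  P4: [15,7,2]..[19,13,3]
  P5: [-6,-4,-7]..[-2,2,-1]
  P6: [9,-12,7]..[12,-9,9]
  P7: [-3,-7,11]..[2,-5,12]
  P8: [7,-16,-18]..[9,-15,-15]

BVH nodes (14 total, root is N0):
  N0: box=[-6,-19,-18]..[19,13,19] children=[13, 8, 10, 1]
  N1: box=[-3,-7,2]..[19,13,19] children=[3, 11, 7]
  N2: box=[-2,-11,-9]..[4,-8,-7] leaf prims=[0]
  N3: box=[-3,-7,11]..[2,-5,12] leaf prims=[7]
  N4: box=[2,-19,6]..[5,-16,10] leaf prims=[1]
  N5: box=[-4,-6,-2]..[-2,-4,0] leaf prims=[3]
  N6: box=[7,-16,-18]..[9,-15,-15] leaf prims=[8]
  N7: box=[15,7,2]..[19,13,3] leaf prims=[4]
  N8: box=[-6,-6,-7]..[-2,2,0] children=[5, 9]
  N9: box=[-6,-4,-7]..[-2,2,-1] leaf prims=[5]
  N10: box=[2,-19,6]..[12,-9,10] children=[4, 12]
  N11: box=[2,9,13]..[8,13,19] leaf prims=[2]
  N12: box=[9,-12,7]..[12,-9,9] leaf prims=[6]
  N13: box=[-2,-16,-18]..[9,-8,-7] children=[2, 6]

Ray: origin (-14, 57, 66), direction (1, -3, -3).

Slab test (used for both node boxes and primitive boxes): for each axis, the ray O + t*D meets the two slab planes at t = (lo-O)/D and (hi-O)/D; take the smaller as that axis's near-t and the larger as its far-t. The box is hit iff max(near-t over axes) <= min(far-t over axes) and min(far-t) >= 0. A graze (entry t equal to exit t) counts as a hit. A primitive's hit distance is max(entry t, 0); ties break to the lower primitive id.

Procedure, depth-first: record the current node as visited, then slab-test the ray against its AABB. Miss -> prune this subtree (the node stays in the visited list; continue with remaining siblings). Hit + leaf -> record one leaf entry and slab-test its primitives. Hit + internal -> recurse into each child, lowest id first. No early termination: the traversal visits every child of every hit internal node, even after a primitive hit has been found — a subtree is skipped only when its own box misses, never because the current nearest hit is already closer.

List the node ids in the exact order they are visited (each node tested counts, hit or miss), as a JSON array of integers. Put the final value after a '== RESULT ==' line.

Traverse from the root:
N0 x:[8,33] y:[44/3,76/3] z:[47/3,28] -> hit [47/3,76/3], descend [1, 8, 10, 13]
  N1 x:[11,33] y:[44/3,64/3] z:[47/3,64/3] -> hit [47/3,64/3], descend [3, 7, 11]
    N3 x:[11,16] y:[62/3,64/3] z:[18,55/3] -> miss, prune
    N7 x:[29,33] y:[44/3,50/3] z:[21,64/3] -> miss, prune
    N11 x:[16,22] y:[44/3,16] z:[47/3,53/3] -> hit [16,16] leaf, test {P2@t=16}
  N8 x:[8,12] y:[55/3,21] z:[22,73/3] -> miss, prune
  N10 x:[16,26] y:[22,76/3] z:[56/3,20] -> miss, prune
  N13 x:[12,23] y:[65/3,73/3] z:[73/3,28] -> miss, prune

8 AABB tests over nodes [0, 1, 3, 7, 11, 8, 10, 13]; 1 leaf entered; closest P2.

== RESULT ==
[0, 1, 3, 7, 11, 8, 10, 13]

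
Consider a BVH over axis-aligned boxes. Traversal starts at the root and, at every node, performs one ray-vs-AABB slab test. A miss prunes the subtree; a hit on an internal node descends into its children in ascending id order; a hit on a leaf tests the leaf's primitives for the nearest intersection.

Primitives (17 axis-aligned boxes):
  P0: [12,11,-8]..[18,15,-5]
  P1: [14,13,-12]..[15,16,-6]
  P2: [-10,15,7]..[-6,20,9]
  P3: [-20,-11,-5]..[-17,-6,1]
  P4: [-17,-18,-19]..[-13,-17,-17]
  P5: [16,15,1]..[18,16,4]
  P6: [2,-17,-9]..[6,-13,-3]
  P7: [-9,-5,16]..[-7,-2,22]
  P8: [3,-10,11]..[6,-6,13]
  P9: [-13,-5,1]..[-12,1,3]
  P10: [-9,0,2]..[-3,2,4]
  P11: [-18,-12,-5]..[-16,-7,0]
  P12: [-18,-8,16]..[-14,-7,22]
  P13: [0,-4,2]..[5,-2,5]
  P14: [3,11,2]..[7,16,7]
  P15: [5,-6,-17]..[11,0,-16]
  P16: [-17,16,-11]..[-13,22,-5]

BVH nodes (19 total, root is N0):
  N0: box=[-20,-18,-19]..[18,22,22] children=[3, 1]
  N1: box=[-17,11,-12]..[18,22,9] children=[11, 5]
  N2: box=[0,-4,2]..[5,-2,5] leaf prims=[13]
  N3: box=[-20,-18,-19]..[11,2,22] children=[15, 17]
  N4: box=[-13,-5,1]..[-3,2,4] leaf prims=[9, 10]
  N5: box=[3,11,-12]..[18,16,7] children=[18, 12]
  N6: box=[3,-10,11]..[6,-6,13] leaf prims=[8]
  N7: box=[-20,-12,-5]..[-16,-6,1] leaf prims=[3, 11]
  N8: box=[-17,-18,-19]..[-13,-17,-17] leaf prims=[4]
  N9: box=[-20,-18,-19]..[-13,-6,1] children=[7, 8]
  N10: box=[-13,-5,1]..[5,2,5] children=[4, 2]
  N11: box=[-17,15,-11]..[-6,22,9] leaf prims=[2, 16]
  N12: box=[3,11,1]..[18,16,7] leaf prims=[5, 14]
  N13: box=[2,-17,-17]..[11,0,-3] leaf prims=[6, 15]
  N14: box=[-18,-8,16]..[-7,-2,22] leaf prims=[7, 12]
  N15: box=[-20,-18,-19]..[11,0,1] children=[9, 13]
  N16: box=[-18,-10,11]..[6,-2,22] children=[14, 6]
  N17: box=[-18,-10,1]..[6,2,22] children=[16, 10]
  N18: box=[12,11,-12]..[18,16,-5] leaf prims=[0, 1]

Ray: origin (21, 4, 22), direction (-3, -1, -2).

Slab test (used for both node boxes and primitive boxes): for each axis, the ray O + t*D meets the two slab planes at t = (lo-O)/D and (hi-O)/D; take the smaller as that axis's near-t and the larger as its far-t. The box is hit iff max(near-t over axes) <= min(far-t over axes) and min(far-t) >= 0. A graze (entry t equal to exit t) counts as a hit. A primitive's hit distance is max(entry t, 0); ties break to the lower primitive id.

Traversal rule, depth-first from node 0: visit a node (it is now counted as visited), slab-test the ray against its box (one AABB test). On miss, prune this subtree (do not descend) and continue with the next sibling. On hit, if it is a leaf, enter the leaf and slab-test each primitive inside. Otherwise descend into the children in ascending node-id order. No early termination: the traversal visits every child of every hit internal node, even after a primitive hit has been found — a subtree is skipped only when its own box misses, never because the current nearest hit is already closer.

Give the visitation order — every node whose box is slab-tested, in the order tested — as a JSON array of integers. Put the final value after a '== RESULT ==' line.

Walk:
N0 x:[1,41/3] y:[-18,22] z:[0,41/2] -> hit [1,41/3], descend [1, 3]
  N1 x:[1,38/3] y:[-18,-7] z:[13/2,17] -> miss, prune
  N3 x:[10/3,41/3] y:[2,22] z:[0,41/2] -> hit [10/3,41/3], descend [15, 17]
    N15 x:[10/3,41/3] y:[4,22] z:[21/2,41/2] -> hit [21/2,41/3], descend [9, 13]
      N9 x:[34/3,41/3] y:[10,22] z:[21/2,41/2] -> hit [34/3,41/3], descend [7, 8]
        N7 x:[37/3,41/3] y:[10,16] z:[21/2,27/2] -> hit [37/3,27/2] leaf, test {P3@t=38/3, P11@t=37/3}
        N8 x:[34/3,38/3] y:[21,22] z:[39/2,41/2] -> miss, prune
      N13 x:[10/3,19/3] y:[4,21] z:[25/2,39/2] -> miss, prune
    N17 x:[5,13] y:[2,14] z:[0,21/2] -> hit [5,21/2], descend [10, 16]
      N10 x:[16/3,34/3] y:[2,9] z:[17/2,21/2] -> hit [17/2,9], descend [2, 4]
        N2 x:[16/3,7] y:[6,8] z:[17/2,10] -> miss, prune
        N4 x:[8,34/3] y:[2,9] z:[9,21/2] -> hit [9,9] leaf, test {P9(miss), P10(miss)}
      N16 x:[5,13] y:[6,14] z:[0,11/2] -> miss, prune

order=[0, 1, 3, 15, 9, 7, 8, 13, 17, 10, 2, 4, 16]  |boxes|=13  |leaves|=2  hit=P11

== RESULT ==
[0, 1, 3, 15, 9, 7, 8, 13, 17, 10, 2, 4, 16]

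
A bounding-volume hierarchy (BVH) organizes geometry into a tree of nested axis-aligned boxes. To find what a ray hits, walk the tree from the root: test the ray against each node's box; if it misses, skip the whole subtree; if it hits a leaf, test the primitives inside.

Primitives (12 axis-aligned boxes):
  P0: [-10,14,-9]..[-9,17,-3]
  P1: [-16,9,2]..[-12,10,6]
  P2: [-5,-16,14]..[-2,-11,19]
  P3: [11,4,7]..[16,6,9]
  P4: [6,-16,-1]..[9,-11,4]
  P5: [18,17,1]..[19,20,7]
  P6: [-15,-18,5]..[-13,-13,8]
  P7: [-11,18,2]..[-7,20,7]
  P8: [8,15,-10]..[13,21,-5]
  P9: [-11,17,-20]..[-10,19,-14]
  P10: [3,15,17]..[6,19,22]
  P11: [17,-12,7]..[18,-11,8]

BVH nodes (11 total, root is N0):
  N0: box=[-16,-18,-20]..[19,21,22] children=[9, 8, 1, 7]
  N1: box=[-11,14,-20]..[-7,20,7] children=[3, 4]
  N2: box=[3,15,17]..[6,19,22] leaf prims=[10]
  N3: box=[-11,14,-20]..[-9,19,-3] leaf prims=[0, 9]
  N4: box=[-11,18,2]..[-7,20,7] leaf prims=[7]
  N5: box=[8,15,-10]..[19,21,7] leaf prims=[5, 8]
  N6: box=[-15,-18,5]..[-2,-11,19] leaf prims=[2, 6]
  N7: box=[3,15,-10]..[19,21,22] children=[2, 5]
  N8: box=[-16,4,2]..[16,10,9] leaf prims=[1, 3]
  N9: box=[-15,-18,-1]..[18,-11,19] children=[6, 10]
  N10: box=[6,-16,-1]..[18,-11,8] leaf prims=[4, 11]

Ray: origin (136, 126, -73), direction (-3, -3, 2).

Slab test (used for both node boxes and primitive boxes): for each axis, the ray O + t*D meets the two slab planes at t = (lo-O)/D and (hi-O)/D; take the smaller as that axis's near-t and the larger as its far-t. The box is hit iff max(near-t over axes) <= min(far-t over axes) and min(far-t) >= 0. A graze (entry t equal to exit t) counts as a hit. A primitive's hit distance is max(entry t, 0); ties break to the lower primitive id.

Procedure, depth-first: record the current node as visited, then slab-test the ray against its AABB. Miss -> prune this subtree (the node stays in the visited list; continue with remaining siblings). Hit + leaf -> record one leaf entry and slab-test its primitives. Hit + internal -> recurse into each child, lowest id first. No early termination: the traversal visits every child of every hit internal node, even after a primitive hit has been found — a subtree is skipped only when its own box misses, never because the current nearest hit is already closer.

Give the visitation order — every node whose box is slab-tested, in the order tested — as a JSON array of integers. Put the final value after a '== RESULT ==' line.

Traverse from the root:
N0 x:[39,152/3] y:[35,48] z:[53/2,95/2] -> hit [39,95/2], descend [1, 7, 8, 9]
  N1 x:[143/3,49] y:[106/3,112/3] z:[53/2,40] -> miss, prune
  N7 x:[39,133/3] y:[35,37] z:[63/2,95/2] -> miss, prune
  N8 x:[40,152/3] y:[116/3,122/3] z:[75/2,41] -> hit [40,122/3] leaf, test {P1(miss), P3@t=40}
  N9 x:[118/3,151/3] y:[137/3,48] z:[36,46] -> hit [137/3,46], descend [6, 10]
    N6 x:[46,151/3] y:[137/3,48] z:[39,46] -> hit [46,46] leaf, test {P2@t=46, P6(miss)}
    N10 x:[118/3,130/3] y:[137/3,142/3] z:[36,81/2] -> miss, prune

Summary -> nodes [0, 1, 7, 8, 9, 6, 10]; box-tests=7; leaf-entries=2; first=P3

== RESULT ==
[0, 1, 7, 8, 9, 6, 10]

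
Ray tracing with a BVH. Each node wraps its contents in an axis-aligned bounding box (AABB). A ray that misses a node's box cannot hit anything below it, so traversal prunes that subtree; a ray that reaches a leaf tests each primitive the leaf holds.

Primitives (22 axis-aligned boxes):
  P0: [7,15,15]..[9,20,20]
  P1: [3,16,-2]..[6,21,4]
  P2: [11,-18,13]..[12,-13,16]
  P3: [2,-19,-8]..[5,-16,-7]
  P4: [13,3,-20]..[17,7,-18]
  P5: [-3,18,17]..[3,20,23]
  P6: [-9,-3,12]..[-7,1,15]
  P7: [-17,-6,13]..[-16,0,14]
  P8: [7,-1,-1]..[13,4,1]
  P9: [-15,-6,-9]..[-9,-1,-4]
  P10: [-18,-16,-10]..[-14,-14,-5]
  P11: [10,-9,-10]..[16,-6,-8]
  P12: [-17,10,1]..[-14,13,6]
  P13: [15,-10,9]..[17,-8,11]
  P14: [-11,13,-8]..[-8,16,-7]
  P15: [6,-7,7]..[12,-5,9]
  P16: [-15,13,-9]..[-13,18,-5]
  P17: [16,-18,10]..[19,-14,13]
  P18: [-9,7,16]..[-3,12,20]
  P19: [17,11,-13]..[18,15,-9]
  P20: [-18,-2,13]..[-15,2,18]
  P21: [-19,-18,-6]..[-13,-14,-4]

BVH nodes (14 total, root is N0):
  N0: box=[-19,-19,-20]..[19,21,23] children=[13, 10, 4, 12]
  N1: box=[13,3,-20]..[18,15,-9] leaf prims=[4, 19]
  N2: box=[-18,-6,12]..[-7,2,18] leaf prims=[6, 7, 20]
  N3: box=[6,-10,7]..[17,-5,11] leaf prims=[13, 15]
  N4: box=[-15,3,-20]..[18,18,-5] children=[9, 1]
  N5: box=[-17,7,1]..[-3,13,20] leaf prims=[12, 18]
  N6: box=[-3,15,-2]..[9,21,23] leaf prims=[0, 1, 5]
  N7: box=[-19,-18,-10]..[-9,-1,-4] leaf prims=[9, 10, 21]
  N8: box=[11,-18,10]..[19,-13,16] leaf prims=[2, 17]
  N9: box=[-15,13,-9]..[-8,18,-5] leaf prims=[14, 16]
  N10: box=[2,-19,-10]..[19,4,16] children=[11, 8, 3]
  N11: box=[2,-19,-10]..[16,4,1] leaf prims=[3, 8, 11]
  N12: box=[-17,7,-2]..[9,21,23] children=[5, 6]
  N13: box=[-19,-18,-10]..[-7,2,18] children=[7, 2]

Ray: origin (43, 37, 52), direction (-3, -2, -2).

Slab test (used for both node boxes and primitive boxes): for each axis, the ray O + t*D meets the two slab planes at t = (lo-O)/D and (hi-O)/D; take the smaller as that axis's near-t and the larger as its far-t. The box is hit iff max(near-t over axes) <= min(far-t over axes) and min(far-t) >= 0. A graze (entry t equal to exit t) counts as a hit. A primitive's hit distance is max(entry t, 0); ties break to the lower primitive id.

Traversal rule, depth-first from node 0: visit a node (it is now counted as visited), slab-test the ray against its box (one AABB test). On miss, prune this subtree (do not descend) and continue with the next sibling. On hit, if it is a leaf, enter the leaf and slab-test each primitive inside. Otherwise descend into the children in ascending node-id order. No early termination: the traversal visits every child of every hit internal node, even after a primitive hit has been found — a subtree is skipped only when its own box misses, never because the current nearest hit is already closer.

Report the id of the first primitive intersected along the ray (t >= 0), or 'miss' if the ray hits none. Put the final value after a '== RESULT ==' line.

Walk:
N0 x:[8,62/3] y:[8,28] z:[29/2,36] -> hit [29/2,62/3], descend [4, 10, 12, 13]
  N4 x:[25/3,58/3] y:[19/2,17] z:[57/2,36] -> miss, prune
  N10 x:[8,41/3] y:[33/2,28] z:[18,31] -> miss, prune
  N12 x:[34/3,20] y:[8,15] z:[29/2,27] -> hit [29/2,15], descend [5, 6]
    N5 x:[46/3,20] y:[12,15] z:[16,51/2] -> miss, prune
    N6 x:[34/3,46/3] y:[8,11] z:[29/2,27] -> miss, prune
  N13 x:[50/3,62/3] y:[35/2,55/2] z:[17,31] -> hit [35/2,62/3], descend [2, 7]
    N2 x:[50/3,61/3] y:[35/2,43/2] z:[17,20] -> hit [35/2,20] leaf, test {P6(miss), P7(miss), P20@t=58/3}
    N7 x:[52/3,62/3] y:[19,55/2] z:[28,31] -> miss, prune

Summary -> nodes [0, 4, 10, 12, 5, 6, 13, 2, 7]; box-tests=9; leaf-entries=1; first=P20

== RESULT ==
20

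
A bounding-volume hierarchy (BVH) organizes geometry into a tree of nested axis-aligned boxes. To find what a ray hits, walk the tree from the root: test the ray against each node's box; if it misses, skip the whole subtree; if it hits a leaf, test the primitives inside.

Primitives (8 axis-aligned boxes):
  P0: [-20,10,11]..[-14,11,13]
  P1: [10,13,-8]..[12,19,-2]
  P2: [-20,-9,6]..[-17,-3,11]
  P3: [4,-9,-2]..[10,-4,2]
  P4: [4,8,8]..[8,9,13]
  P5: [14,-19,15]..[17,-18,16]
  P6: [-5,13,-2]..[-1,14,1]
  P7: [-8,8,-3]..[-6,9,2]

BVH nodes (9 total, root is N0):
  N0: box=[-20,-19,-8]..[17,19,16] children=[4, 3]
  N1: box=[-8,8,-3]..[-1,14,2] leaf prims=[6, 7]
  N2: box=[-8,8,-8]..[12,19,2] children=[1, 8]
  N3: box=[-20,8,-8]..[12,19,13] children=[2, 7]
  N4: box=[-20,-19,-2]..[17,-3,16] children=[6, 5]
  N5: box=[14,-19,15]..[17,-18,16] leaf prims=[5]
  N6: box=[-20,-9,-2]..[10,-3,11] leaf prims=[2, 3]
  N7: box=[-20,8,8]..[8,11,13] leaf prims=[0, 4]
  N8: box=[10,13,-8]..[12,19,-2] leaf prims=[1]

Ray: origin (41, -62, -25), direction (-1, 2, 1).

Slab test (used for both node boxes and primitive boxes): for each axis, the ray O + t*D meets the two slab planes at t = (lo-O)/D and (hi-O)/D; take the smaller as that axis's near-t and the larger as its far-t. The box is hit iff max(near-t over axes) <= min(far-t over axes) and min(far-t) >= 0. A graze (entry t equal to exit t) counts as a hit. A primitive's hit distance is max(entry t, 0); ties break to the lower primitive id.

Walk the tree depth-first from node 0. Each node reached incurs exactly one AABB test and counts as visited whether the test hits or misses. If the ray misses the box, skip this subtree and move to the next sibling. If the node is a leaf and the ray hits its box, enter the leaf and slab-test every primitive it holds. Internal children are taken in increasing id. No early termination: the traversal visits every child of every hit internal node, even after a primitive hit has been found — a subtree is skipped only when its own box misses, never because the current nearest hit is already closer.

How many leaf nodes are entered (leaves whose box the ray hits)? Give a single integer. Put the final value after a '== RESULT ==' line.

Walk:
N0 x:[24,61] y:[43/2,81/2] z:[17,41] -> hit [24,81/2], descend [3, 4]
  N3 x:[29,61] y:[35,81/2] z:[17,38] -> hit [35,38], descend [2, 7]
    N2 x:[29,49] y:[35,81/2] z:[17,27] -> miss, prune
    N7 x:[33,61] y:[35,73/2] z:[33,38] -> hit [35,73/2] leaf, test {P0(miss), P4@t=35}
  N4 x:[24,61] y:[43/2,59/2] z:[23,41] -> hit [24,59/2], descend [5, 6]
    N5 x:[24,27] y:[43/2,22] z:[40,41] -> miss, prune
    N6 x:[31,61] y:[53/2,59/2] z:[23,36] -> miss, prune

order=[0, 3, 2, 7, 4, 5, 6]  |boxes|=7  |leaves|=1  hit=P4

== RESULT ==
1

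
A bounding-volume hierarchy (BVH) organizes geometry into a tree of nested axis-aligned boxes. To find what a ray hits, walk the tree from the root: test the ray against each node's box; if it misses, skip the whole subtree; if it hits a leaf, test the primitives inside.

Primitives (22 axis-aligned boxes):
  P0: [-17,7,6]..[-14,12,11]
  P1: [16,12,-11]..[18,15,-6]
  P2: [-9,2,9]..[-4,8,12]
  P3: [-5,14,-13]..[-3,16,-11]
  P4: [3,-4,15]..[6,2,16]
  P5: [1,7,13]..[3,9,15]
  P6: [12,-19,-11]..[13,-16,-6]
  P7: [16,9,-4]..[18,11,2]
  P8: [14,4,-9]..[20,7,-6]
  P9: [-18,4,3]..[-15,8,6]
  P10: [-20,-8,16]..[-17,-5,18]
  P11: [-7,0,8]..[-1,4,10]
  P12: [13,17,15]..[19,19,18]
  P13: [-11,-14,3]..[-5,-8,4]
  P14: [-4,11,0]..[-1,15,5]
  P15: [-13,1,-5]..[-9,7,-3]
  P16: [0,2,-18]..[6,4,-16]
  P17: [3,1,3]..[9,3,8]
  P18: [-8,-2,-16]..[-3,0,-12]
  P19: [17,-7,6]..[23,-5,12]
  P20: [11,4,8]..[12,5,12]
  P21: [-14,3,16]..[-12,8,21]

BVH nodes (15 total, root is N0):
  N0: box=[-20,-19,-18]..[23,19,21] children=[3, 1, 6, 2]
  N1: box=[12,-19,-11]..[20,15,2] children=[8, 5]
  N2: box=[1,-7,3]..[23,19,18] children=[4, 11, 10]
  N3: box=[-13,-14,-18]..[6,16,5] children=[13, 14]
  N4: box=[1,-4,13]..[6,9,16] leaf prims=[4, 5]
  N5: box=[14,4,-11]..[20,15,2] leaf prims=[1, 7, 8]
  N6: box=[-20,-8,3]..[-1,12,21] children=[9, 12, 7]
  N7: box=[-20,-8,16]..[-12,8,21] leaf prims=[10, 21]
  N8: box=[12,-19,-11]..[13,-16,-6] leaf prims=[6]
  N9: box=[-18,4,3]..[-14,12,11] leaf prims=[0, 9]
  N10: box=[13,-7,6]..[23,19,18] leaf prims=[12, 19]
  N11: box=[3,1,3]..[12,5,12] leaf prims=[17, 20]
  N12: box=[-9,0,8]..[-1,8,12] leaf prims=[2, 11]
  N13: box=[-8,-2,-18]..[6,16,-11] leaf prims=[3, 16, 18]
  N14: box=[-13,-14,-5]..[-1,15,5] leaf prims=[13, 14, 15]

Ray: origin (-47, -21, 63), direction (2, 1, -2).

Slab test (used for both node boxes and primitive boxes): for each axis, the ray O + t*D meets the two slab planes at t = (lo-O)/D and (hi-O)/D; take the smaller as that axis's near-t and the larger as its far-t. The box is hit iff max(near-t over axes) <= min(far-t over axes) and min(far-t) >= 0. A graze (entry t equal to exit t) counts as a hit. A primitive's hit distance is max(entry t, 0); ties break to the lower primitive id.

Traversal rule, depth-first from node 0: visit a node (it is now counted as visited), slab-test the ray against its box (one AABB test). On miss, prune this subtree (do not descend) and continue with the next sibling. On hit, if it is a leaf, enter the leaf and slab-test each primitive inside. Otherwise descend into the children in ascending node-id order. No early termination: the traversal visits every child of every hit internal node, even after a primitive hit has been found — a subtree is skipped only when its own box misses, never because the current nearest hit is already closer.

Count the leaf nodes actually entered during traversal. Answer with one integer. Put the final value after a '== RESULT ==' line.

Traverse from the root:
N0 x:[27/2,35] y:[2,40] z:[21,81/2] -> hit [21,35], descend [1, 2, 3, 6]
  N1 x:[59/2,67/2] y:[2,36] z:[61/2,37] -> hit [61/2,67/2], descend [5, 8]
    N5 x:[61/2,67/2] y:[25,36] z:[61/2,37] -> hit [61/2,67/2] leaf, test {P1(miss), P7@t=63/2, P8(miss)}
    N8 x:[59/2,30] y:[2,5] z:[69/2,37] -> miss, prune
  N2 x:[24,35] y:[14,40] z:[45/2,30] -> hit [24,30], descend [4, 10, 11]
    N4 x:[24,53/2] y:[17,30] z:[47/2,25] -> hit [24,25] leaf, test {P4(miss), P5(miss)}
    N10 x:[30,35] y:[14,40] z:[45/2,57/2] -> miss, prune
    N11 x:[25,59/2] y:[22,26] z:[51/2,30] -> hit [51/2,26] leaf, test {P17(miss), P20(miss)}
  N3 x:[17,53/2] y:[7,37] z:[29,81/2] -> miss, prune
  N6 x:[27/2,23] y:[13,33] z:[21,30] -> hit [21,23], descend [7, 9, 12]
    N7 x:[27/2,35/2] y:[13,29] z:[21,47/2] -> miss, prune
    N9 x:[29/2,33/2] y:[25,33] z:[26,30] -> miss, prune
    N12 x:[19,23] y:[21,29] z:[51/2,55/2] -> miss, prune

13 AABB tests over nodes [0, 1, 5, 8, 2, 4, 10, 11, 3, 6, 7, 9, 12]; 3 leaves entered; closest P7.

== RESULT ==
3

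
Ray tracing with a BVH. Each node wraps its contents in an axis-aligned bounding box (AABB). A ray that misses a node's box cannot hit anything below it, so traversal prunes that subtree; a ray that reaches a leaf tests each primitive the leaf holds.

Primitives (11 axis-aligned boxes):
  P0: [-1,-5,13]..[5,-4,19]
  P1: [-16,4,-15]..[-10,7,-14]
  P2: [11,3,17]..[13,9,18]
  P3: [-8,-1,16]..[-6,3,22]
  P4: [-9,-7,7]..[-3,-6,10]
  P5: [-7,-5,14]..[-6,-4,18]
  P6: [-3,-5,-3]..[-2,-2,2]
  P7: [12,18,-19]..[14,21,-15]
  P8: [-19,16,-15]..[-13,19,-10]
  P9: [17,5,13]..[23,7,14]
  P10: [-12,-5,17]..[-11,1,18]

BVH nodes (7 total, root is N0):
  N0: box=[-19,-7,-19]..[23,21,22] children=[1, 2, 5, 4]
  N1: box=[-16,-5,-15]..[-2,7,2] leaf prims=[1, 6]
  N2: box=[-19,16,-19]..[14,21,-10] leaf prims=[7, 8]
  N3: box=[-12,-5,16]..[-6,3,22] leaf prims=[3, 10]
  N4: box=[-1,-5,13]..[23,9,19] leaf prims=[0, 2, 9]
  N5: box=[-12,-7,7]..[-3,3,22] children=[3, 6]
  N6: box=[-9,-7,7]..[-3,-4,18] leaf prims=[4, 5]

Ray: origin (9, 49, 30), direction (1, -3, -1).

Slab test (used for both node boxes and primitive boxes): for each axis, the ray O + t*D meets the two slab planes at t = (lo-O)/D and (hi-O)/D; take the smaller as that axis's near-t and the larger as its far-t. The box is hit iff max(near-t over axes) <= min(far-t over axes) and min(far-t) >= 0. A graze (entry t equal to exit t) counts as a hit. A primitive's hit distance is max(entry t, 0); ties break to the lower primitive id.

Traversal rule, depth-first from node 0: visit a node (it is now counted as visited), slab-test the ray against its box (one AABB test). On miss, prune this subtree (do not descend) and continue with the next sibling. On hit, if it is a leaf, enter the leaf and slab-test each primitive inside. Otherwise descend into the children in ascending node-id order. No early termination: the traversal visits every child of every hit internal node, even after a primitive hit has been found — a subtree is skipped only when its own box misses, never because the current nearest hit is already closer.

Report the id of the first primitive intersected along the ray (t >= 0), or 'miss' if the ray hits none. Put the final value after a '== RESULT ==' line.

Walk:
N0 x:[-28,14] y:[28/3,56/3] z:[8,49] -> hit [28/3,14], descend [1, 2, 4, 5]
  N1 x:[-25,-11] y:[14,18] z:[28,45] -> miss, prune
  N2 x:[-28,5] y:[28/3,11] z:[40,49] -> miss, prune
  N4 x:[-10,14] y:[40/3,18] z:[11,17] -> hit [40/3,14] leaf, test {P0(miss), P2(miss), P9(miss)}
  N5 x:[-21,-12] y:[46/3,56/3] z:[8,23] -> miss, prune

order=[0, 1, 2, 4, 5]  |boxes|=5  |leaves|=1  hit=miss

== RESULT ==
miss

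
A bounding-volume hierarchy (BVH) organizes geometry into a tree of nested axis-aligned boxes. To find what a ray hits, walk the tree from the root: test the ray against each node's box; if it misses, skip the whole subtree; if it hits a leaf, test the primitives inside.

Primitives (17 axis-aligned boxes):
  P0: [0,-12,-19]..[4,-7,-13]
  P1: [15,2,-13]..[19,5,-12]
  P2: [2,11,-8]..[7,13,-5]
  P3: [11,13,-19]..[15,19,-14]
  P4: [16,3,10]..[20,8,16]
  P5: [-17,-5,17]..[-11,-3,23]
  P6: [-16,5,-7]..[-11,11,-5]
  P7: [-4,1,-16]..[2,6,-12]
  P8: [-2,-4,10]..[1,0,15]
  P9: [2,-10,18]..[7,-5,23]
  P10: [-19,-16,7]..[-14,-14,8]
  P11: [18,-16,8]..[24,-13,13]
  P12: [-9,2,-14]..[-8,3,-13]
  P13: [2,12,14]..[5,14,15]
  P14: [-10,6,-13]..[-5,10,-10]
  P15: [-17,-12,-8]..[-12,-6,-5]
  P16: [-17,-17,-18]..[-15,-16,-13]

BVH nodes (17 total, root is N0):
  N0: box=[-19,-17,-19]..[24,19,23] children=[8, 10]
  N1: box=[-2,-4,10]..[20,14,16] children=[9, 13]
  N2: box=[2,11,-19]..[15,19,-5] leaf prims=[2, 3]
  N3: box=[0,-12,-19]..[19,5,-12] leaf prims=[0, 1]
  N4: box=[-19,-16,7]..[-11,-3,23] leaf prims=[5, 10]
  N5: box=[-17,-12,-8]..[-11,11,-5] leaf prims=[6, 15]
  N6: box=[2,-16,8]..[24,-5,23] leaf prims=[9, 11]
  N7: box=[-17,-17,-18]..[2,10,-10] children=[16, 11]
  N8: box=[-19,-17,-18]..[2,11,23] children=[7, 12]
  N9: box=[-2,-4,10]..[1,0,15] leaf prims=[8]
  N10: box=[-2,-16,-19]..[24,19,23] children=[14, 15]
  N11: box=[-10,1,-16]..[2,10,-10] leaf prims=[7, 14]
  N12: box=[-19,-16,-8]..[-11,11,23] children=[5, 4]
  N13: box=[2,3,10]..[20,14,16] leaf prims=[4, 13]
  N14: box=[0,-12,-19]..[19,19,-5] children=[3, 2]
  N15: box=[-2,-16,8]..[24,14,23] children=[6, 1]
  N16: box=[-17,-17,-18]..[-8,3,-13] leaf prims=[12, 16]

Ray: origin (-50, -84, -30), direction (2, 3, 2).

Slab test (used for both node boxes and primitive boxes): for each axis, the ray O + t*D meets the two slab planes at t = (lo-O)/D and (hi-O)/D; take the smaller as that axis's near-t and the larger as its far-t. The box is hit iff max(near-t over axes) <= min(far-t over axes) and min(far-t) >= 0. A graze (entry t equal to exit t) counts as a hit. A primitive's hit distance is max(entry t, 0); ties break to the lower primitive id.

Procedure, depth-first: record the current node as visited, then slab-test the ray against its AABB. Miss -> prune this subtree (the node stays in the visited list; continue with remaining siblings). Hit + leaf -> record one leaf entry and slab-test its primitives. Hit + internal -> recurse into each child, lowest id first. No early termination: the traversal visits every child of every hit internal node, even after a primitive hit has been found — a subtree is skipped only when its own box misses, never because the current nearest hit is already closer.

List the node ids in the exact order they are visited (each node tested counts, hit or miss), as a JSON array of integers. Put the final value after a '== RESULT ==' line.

Trace the traversal:
N0 x:[31/2,37] y:[67/3,103/3] z:[11/2,53/2] -> hit [67/3,53/2], descend [8, 10]
  N8 x:[31/2,26] y:[67/3,95/3] z:[6,53/2] -> hit [67/3,26], descend [7, 12]
    N7 x:[33/2,26] y:[67/3,94/3] z:[6,10] -> miss, prune
    N12 x:[31/2,39/2] y:[68/3,95/3] z:[11,53/2] -> miss, prune
  N10 x:[24,37] y:[68/3,103/3] z:[11/2,53/2] -> hit [24,53/2], descend [14, 15]
    N14 x:[25,69/2] y:[24,103/3] z:[11/2,25/2] -> miss, prune
    N15 x:[24,37] y:[68/3,98/3] z:[19,53/2] -> hit [24,53/2], descend [1, 6]
      N1 x:[24,35] y:[80/3,98/3] z:[20,23] -> miss, prune
      N6 x:[26,37] y:[68/3,79/3] z:[19,53/2] -> hit [26,79/3] leaf, test {P9@t=26, P11(miss)}

order=[0, 8, 7, 12, 10, 14, 15, 1, 6]  |boxes|=9  |leaves|=1  hit=P9

== RESULT ==
[0, 8, 7, 12, 10, 14, 15, 1, 6]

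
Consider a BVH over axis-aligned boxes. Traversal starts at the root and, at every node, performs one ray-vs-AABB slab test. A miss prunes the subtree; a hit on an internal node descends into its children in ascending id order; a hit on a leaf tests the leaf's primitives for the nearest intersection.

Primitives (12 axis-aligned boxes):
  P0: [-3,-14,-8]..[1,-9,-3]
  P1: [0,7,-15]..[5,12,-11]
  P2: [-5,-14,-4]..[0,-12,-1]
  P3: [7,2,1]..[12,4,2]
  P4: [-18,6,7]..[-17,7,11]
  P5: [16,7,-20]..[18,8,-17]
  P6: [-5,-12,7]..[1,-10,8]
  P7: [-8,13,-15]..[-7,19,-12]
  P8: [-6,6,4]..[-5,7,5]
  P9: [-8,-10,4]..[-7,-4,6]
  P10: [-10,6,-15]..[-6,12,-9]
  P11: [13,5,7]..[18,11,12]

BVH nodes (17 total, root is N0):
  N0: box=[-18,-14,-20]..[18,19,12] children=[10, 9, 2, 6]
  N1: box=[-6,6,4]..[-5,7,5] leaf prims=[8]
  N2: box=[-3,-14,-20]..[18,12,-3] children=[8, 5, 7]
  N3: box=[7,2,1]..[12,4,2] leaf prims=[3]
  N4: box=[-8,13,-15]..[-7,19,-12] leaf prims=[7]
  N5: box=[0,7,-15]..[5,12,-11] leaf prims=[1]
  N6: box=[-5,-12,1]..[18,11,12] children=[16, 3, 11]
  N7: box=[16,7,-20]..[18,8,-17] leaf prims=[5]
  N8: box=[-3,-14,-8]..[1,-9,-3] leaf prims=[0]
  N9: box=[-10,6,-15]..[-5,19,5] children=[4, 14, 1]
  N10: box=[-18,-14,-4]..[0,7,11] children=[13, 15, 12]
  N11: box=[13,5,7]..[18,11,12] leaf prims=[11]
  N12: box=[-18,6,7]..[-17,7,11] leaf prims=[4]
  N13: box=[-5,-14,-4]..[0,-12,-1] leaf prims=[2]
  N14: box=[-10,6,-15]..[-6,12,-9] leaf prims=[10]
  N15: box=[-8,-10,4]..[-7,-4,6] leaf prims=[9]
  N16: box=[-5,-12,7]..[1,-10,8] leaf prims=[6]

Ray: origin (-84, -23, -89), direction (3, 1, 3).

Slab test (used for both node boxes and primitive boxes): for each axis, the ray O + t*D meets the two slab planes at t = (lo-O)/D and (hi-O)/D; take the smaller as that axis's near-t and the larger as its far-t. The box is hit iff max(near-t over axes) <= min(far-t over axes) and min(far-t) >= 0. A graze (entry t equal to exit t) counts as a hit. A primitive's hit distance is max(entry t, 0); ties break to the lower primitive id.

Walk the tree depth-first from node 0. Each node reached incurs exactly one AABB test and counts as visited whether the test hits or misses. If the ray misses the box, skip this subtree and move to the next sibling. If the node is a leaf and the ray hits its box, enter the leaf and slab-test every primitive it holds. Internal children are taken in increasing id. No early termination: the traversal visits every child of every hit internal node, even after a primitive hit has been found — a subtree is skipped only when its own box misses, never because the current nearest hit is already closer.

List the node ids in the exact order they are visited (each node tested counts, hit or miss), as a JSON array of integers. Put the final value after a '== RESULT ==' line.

Walk:
N0 x:[22,34] y:[9,42] z:[23,101/3] -> hit [23,101/3], descend [2, 6, 9, 10]
  N2 x:[27,34] y:[9,35] z:[23,86/3] -> hit [27,86/3], descend [5, 7, 8]
    N5 x:[28,89/3] y:[30,35] z:[74/3,26] -> miss, prune
    N7 x:[100/3,34] y:[30,31] z:[23,24] -> miss, prune
    N8 x:[27,85/3] y:[9,14] z:[27,86/3] -> miss, prune
  N6 x:[79/3,34] y:[11,34] z:[30,101/3] -> hit [30,101/3], descend [3, 11, 16]
    N3 x:[91/3,32] y:[25,27] z:[30,91/3] -> miss, prune
    N11 x:[97/3,34] y:[28,34] z:[32,101/3] -> hit [97/3,101/3] leaf, test {P11@t=97/3}
    N16 x:[79/3,85/3] y:[11,13] z:[32,97/3] -> miss, prune
  N9 x:[74/3,79/3] y:[29,42] z:[74/3,94/3] -> miss, prune
  N10 x:[22,28] y:[9,30] z:[85/3,100/3] -> miss, prune

11 AABB tests over nodes [0, 2, 5, 7, 8, 6, 3, 11, 16, 9, 10]; 1 leaf entered; closest P11.

== RESULT ==
[0, 2, 5, 7, 8, 6, 3, 11, 16, 9, 10]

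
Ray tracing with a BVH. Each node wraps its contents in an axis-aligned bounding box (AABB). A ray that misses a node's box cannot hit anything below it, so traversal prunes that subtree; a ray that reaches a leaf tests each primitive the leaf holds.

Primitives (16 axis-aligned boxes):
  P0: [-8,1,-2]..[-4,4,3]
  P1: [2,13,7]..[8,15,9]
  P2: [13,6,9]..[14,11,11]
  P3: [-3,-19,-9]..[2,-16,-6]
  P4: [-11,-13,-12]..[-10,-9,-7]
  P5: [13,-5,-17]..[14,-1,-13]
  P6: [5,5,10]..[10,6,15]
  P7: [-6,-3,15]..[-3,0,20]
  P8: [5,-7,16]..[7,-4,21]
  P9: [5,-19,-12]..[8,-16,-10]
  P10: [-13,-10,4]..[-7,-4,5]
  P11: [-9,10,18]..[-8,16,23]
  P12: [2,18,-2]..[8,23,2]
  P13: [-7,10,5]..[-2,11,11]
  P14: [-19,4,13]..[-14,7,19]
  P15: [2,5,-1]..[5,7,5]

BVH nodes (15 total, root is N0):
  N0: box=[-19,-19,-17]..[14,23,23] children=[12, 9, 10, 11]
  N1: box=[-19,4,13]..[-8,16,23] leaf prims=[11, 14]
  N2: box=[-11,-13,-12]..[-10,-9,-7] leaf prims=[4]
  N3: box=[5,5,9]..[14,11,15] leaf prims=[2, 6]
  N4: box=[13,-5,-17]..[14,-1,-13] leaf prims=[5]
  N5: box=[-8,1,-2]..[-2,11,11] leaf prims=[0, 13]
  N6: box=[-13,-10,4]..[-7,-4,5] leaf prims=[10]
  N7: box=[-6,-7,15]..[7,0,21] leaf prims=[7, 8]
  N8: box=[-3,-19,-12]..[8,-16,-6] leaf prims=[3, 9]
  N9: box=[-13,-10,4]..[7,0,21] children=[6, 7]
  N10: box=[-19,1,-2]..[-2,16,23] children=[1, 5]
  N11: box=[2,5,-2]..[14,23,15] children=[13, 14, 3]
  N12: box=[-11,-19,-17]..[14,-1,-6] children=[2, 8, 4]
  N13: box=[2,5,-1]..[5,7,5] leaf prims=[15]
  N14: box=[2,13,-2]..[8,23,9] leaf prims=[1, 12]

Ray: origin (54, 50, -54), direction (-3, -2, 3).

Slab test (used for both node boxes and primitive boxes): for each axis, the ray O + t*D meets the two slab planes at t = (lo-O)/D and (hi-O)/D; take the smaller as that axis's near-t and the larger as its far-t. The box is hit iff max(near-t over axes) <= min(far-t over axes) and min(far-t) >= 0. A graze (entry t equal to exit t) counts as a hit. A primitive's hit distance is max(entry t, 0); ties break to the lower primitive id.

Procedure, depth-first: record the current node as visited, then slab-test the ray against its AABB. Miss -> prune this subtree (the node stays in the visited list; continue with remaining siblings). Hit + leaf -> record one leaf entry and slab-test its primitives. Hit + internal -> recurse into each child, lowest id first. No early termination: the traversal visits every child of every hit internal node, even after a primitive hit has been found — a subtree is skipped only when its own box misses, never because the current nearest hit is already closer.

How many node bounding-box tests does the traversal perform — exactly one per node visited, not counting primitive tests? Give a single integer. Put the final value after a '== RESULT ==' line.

Walk:
N0 x:[40/3,73/3] y:[27/2,69/2] z:[37/3,77/3] -> hit [27/2,73/3], descend [9, 10, 11, 12]
  N9 x:[47/3,67/3] y:[25,30] z:[58/3,25] -> miss, prune
  N10 x:[56/3,73/3] y:[17,49/2] z:[52/3,77/3] -> hit [56/3,73/3], descend [1, 5]
    N1 x:[62/3,73/3] y:[17,23] z:[67/3,77/3] -> hit [67/3,23] leaf, test {P11(miss), P14@t=68/3}
    N5 x:[56/3,62/3] y:[39/2,49/2] z:[52/3,65/3] -> hit [39/2,62/3] leaf, test {P0(miss), P13@t=59/3}
  N11 x:[40/3,52/3] y:[27/2,45/2] z:[52/3,23] -> hit [52/3,52/3], descend [3, 13, 14]
    N3 x:[40/3,49/3] y:[39/2,45/2] z:[21,23] -> miss, prune
    N13 x:[49/3,52/3] y:[43/2,45/2] z:[53/3,59/3] -> miss, prune
    N14 x:[46/3,52/3] y:[27/2,37/2] z:[52/3,21] -> hit [52/3,52/3] leaf, test {P1(miss), P12(miss)}
  N12 x:[40/3,65/3] y:[51/2,69/2] z:[37/3,16] -> miss, prune

order=[0, 9, 10, 1, 5, 11, 3, 13, 14, 12]  |boxes|=10  |leaves|=3  hit=P13

== RESULT ==
10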